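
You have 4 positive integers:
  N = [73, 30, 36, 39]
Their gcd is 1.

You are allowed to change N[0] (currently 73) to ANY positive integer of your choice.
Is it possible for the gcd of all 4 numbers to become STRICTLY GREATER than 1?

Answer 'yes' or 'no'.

Answer: yes

Derivation:
Current gcd = 1
gcd of all OTHER numbers (without N[0]=73): gcd([30, 36, 39]) = 3
The new gcd after any change is gcd(3, new_value).
This can be at most 3.
Since 3 > old gcd 1, the gcd CAN increase (e.g., set N[0] = 3).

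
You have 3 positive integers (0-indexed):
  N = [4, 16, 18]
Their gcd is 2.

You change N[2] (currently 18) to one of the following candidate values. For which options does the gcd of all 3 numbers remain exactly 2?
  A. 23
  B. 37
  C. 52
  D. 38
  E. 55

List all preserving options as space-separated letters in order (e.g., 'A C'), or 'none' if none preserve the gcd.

Answer: D

Derivation:
Old gcd = 2; gcd of others (without N[2]) = 4
New gcd for candidate v: gcd(4, v). Preserves old gcd iff gcd(4, v) = 2.
  Option A: v=23, gcd(4,23)=1 -> changes
  Option B: v=37, gcd(4,37)=1 -> changes
  Option C: v=52, gcd(4,52)=4 -> changes
  Option D: v=38, gcd(4,38)=2 -> preserves
  Option E: v=55, gcd(4,55)=1 -> changes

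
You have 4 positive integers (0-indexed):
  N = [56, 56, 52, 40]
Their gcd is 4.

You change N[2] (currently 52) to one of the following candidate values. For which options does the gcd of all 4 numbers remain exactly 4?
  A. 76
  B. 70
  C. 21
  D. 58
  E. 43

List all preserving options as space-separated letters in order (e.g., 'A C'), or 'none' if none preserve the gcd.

Old gcd = 4; gcd of others (without N[2]) = 8
New gcd for candidate v: gcd(8, v). Preserves old gcd iff gcd(8, v) = 4.
  Option A: v=76, gcd(8,76)=4 -> preserves
  Option B: v=70, gcd(8,70)=2 -> changes
  Option C: v=21, gcd(8,21)=1 -> changes
  Option D: v=58, gcd(8,58)=2 -> changes
  Option E: v=43, gcd(8,43)=1 -> changes

Answer: A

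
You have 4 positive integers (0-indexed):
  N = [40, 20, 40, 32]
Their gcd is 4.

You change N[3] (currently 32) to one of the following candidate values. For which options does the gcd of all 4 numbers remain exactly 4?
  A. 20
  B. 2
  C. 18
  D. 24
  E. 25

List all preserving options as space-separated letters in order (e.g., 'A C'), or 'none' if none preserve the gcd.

Answer: D

Derivation:
Old gcd = 4; gcd of others (without N[3]) = 20
New gcd for candidate v: gcd(20, v). Preserves old gcd iff gcd(20, v) = 4.
  Option A: v=20, gcd(20,20)=20 -> changes
  Option B: v=2, gcd(20,2)=2 -> changes
  Option C: v=18, gcd(20,18)=2 -> changes
  Option D: v=24, gcd(20,24)=4 -> preserves
  Option E: v=25, gcd(20,25)=5 -> changes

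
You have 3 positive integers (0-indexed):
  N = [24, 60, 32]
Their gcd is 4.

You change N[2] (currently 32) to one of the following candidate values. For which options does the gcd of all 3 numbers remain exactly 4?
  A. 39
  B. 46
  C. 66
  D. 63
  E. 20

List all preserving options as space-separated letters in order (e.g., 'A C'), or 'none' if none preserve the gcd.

Answer: E

Derivation:
Old gcd = 4; gcd of others (without N[2]) = 12
New gcd for candidate v: gcd(12, v). Preserves old gcd iff gcd(12, v) = 4.
  Option A: v=39, gcd(12,39)=3 -> changes
  Option B: v=46, gcd(12,46)=2 -> changes
  Option C: v=66, gcd(12,66)=6 -> changes
  Option D: v=63, gcd(12,63)=3 -> changes
  Option E: v=20, gcd(12,20)=4 -> preserves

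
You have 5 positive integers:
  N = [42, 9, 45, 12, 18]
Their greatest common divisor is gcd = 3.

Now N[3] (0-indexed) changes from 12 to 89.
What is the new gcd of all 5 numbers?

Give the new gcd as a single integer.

Answer: 1

Derivation:
Numbers: [42, 9, 45, 12, 18], gcd = 3
Change: index 3, 12 -> 89
gcd of the OTHER numbers (without index 3): gcd([42, 9, 45, 18]) = 3
New gcd = gcd(g_others, new_val) = gcd(3, 89) = 1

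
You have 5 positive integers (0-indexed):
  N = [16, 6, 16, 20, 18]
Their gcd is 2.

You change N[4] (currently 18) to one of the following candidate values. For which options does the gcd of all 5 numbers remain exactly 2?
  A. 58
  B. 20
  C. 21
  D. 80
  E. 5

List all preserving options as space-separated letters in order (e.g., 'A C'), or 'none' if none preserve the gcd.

Old gcd = 2; gcd of others (without N[4]) = 2
New gcd for candidate v: gcd(2, v). Preserves old gcd iff gcd(2, v) = 2.
  Option A: v=58, gcd(2,58)=2 -> preserves
  Option B: v=20, gcd(2,20)=2 -> preserves
  Option C: v=21, gcd(2,21)=1 -> changes
  Option D: v=80, gcd(2,80)=2 -> preserves
  Option E: v=5, gcd(2,5)=1 -> changes

Answer: A B D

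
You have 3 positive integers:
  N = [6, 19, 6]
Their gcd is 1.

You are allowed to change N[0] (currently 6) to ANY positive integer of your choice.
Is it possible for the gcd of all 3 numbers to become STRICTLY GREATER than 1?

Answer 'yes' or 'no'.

Current gcd = 1
gcd of all OTHER numbers (without N[0]=6): gcd([19, 6]) = 1
The new gcd after any change is gcd(1, new_value).
This can be at most 1.
Since 1 = old gcd 1, the gcd can only stay the same or decrease.

Answer: no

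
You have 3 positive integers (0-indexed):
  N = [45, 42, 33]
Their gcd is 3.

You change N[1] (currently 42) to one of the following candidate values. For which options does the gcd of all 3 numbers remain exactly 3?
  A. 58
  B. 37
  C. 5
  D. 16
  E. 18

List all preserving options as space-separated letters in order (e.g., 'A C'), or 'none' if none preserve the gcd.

Old gcd = 3; gcd of others (without N[1]) = 3
New gcd for candidate v: gcd(3, v). Preserves old gcd iff gcd(3, v) = 3.
  Option A: v=58, gcd(3,58)=1 -> changes
  Option B: v=37, gcd(3,37)=1 -> changes
  Option C: v=5, gcd(3,5)=1 -> changes
  Option D: v=16, gcd(3,16)=1 -> changes
  Option E: v=18, gcd(3,18)=3 -> preserves

Answer: E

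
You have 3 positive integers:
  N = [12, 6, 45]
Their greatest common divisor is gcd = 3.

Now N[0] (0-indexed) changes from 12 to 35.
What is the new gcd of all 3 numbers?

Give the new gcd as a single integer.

Numbers: [12, 6, 45], gcd = 3
Change: index 0, 12 -> 35
gcd of the OTHER numbers (without index 0): gcd([6, 45]) = 3
New gcd = gcd(g_others, new_val) = gcd(3, 35) = 1

Answer: 1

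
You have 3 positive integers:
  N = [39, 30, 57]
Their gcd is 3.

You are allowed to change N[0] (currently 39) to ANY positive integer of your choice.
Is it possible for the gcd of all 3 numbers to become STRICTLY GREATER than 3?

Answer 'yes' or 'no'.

Current gcd = 3
gcd of all OTHER numbers (without N[0]=39): gcd([30, 57]) = 3
The new gcd after any change is gcd(3, new_value).
This can be at most 3.
Since 3 = old gcd 3, the gcd can only stay the same or decrease.

Answer: no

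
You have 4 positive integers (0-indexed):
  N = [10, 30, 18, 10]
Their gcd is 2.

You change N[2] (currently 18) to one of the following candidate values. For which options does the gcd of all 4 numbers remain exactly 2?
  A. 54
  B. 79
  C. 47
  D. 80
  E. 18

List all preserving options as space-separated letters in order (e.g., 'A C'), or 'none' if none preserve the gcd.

Old gcd = 2; gcd of others (without N[2]) = 10
New gcd for candidate v: gcd(10, v). Preserves old gcd iff gcd(10, v) = 2.
  Option A: v=54, gcd(10,54)=2 -> preserves
  Option B: v=79, gcd(10,79)=1 -> changes
  Option C: v=47, gcd(10,47)=1 -> changes
  Option D: v=80, gcd(10,80)=10 -> changes
  Option E: v=18, gcd(10,18)=2 -> preserves

Answer: A E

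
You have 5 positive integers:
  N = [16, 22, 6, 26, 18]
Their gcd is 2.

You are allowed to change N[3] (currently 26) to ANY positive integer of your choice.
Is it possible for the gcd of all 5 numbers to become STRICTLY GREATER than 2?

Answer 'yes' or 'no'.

Current gcd = 2
gcd of all OTHER numbers (without N[3]=26): gcd([16, 22, 6, 18]) = 2
The new gcd after any change is gcd(2, new_value).
This can be at most 2.
Since 2 = old gcd 2, the gcd can only stay the same or decrease.

Answer: no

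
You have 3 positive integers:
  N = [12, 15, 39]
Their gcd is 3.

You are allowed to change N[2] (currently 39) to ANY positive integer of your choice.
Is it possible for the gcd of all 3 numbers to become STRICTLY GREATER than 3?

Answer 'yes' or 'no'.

Answer: no

Derivation:
Current gcd = 3
gcd of all OTHER numbers (without N[2]=39): gcd([12, 15]) = 3
The new gcd after any change is gcd(3, new_value).
This can be at most 3.
Since 3 = old gcd 3, the gcd can only stay the same or decrease.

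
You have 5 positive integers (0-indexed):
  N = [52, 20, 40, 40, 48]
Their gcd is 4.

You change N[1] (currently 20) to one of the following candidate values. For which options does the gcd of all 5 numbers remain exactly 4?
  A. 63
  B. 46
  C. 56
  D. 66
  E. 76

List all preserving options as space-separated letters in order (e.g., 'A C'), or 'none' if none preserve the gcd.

Old gcd = 4; gcd of others (without N[1]) = 4
New gcd for candidate v: gcd(4, v). Preserves old gcd iff gcd(4, v) = 4.
  Option A: v=63, gcd(4,63)=1 -> changes
  Option B: v=46, gcd(4,46)=2 -> changes
  Option C: v=56, gcd(4,56)=4 -> preserves
  Option D: v=66, gcd(4,66)=2 -> changes
  Option E: v=76, gcd(4,76)=4 -> preserves

Answer: C E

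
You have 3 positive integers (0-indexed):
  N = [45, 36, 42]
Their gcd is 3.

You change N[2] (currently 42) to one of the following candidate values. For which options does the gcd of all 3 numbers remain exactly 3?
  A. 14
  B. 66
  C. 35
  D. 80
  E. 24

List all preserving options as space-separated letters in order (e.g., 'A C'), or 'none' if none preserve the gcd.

Answer: B E

Derivation:
Old gcd = 3; gcd of others (without N[2]) = 9
New gcd for candidate v: gcd(9, v). Preserves old gcd iff gcd(9, v) = 3.
  Option A: v=14, gcd(9,14)=1 -> changes
  Option B: v=66, gcd(9,66)=3 -> preserves
  Option C: v=35, gcd(9,35)=1 -> changes
  Option D: v=80, gcd(9,80)=1 -> changes
  Option E: v=24, gcd(9,24)=3 -> preserves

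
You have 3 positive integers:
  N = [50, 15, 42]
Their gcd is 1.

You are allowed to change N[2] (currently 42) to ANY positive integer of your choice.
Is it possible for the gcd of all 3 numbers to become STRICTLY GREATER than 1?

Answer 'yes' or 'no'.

Current gcd = 1
gcd of all OTHER numbers (without N[2]=42): gcd([50, 15]) = 5
The new gcd after any change is gcd(5, new_value).
This can be at most 5.
Since 5 > old gcd 1, the gcd CAN increase (e.g., set N[2] = 5).

Answer: yes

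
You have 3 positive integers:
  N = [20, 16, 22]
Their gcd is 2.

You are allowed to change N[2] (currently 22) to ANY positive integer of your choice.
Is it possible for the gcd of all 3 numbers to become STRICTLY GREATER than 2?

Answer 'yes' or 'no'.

Answer: yes

Derivation:
Current gcd = 2
gcd of all OTHER numbers (without N[2]=22): gcd([20, 16]) = 4
The new gcd after any change is gcd(4, new_value).
This can be at most 4.
Since 4 > old gcd 2, the gcd CAN increase (e.g., set N[2] = 4).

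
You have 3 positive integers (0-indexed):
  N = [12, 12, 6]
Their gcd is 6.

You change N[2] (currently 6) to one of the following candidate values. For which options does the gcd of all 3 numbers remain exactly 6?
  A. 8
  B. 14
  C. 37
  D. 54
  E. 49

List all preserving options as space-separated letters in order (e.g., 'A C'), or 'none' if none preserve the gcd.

Answer: D

Derivation:
Old gcd = 6; gcd of others (without N[2]) = 12
New gcd for candidate v: gcd(12, v). Preserves old gcd iff gcd(12, v) = 6.
  Option A: v=8, gcd(12,8)=4 -> changes
  Option B: v=14, gcd(12,14)=2 -> changes
  Option C: v=37, gcd(12,37)=1 -> changes
  Option D: v=54, gcd(12,54)=6 -> preserves
  Option E: v=49, gcd(12,49)=1 -> changes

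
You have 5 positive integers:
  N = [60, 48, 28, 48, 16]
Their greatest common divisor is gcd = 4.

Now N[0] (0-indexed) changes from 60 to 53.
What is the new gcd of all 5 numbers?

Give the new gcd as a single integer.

Answer: 1

Derivation:
Numbers: [60, 48, 28, 48, 16], gcd = 4
Change: index 0, 60 -> 53
gcd of the OTHER numbers (without index 0): gcd([48, 28, 48, 16]) = 4
New gcd = gcd(g_others, new_val) = gcd(4, 53) = 1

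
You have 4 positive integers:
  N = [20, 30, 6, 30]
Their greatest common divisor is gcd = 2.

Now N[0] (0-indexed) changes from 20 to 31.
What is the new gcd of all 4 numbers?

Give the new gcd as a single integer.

Answer: 1

Derivation:
Numbers: [20, 30, 6, 30], gcd = 2
Change: index 0, 20 -> 31
gcd of the OTHER numbers (without index 0): gcd([30, 6, 30]) = 6
New gcd = gcd(g_others, new_val) = gcd(6, 31) = 1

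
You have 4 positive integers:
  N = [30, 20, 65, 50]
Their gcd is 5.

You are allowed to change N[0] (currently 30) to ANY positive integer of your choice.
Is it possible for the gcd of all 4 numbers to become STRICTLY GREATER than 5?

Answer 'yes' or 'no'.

Answer: no

Derivation:
Current gcd = 5
gcd of all OTHER numbers (without N[0]=30): gcd([20, 65, 50]) = 5
The new gcd after any change is gcd(5, new_value).
This can be at most 5.
Since 5 = old gcd 5, the gcd can only stay the same or decrease.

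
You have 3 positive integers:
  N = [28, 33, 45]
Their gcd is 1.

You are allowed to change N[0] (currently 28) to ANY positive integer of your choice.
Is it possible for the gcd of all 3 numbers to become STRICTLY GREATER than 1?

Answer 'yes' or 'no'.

Answer: yes

Derivation:
Current gcd = 1
gcd of all OTHER numbers (without N[0]=28): gcd([33, 45]) = 3
The new gcd after any change is gcd(3, new_value).
This can be at most 3.
Since 3 > old gcd 1, the gcd CAN increase (e.g., set N[0] = 3).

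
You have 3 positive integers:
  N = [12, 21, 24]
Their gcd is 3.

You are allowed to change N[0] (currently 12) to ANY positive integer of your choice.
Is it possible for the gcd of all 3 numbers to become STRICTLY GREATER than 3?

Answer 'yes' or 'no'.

Current gcd = 3
gcd of all OTHER numbers (without N[0]=12): gcd([21, 24]) = 3
The new gcd after any change is gcd(3, new_value).
This can be at most 3.
Since 3 = old gcd 3, the gcd can only stay the same or decrease.

Answer: no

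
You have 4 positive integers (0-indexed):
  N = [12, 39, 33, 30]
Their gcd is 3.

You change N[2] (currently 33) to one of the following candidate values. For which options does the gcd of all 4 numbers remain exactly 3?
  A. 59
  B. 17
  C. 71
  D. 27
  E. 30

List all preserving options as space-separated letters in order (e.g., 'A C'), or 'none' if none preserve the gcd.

Answer: D E

Derivation:
Old gcd = 3; gcd of others (without N[2]) = 3
New gcd for candidate v: gcd(3, v). Preserves old gcd iff gcd(3, v) = 3.
  Option A: v=59, gcd(3,59)=1 -> changes
  Option B: v=17, gcd(3,17)=1 -> changes
  Option C: v=71, gcd(3,71)=1 -> changes
  Option D: v=27, gcd(3,27)=3 -> preserves
  Option E: v=30, gcd(3,30)=3 -> preserves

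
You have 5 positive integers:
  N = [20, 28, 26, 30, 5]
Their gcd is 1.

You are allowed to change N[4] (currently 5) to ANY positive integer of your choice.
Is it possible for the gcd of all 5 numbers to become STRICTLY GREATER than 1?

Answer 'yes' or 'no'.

Current gcd = 1
gcd of all OTHER numbers (without N[4]=5): gcd([20, 28, 26, 30]) = 2
The new gcd after any change is gcd(2, new_value).
This can be at most 2.
Since 2 > old gcd 1, the gcd CAN increase (e.g., set N[4] = 2).

Answer: yes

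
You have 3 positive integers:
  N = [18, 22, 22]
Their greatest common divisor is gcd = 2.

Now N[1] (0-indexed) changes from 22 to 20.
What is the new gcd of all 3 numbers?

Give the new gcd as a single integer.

Numbers: [18, 22, 22], gcd = 2
Change: index 1, 22 -> 20
gcd of the OTHER numbers (without index 1): gcd([18, 22]) = 2
New gcd = gcd(g_others, new_val) = gcd(2, 20) = 2

Answer: 2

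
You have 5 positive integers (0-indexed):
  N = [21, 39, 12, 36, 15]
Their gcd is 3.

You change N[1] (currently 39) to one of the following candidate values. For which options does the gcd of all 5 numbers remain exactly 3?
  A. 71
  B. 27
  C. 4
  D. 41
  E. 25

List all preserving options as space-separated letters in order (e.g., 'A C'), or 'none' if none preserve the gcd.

Old gcd = 3; gcd of others (without N[1]) = 3
New gcd for candidate v: gcd(3, v). Preserves old gcd iff gcd(3, v) = 3.
  Option A: v=71, gcd(3,71)=1 -> changes
  Option B: v=27, gcd(3,27)=3 -> preserves
  Option C: v=4, gcd(3,4)=1 -> changes
  Option D: v=41, gcd(3,41)=1 -> changes
  Option E: v=25, gcd(3,25)=1 -> changes

Answer: B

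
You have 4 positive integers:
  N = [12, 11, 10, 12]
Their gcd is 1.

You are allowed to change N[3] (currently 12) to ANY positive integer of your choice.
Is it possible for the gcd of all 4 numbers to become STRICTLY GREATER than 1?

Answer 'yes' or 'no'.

Current gcd = 1
gcd of all OTHER numbers (without N[3]=12): gcd([12, 11, 10]) = 1
The new gcd after any change is gcd(1, new_value).
This can be at most 1.
Since 1 = old gcd 1, the gcd can only stay the same or decrease.

Answer: no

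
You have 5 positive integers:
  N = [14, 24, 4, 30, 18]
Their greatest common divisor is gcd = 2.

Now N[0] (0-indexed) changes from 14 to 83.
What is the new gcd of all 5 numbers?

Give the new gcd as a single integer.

Numbers: [14, 24, 4, 30, 18], gcd = 2
Change: index 0, 14 -> 83
gcd of the OTHER numbers (without index 0): gcd([24, 4, 30, 18]) = 2
New gcd = gcd(g_others, new_val) = gcd(2, 83) = 1

Answer: 1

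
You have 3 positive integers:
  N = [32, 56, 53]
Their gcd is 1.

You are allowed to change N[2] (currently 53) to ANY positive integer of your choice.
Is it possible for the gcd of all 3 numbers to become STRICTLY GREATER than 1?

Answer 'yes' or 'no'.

Current gcd = 1
gcd of all OTHER numbers (without N[2]=53): gcd([32, 56]) = 8
The new gcd after any change is gcd(8, new_value).
This can be at most 8.
Since 8 > old gcd 1, the gcd CAN increase (e.g., set N[2] = 8).

Answer: yes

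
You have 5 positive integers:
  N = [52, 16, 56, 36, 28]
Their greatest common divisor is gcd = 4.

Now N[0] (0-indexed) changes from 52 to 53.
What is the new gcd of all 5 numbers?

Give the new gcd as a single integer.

Numbers: [52, 16, 56, 36, 28], gcd = 4
Change: index 0, 52 -> 53
gcd of the OTHER numbers (without index 0): gcd([16, 56, 36, 28]) = 4
New gcd = gcd(g_others, new_val) = gcd(4, 53) = 1

Answer: 1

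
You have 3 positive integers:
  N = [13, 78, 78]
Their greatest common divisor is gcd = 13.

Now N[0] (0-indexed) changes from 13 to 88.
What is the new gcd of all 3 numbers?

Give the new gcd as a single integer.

Numbers: [13, 78, 78], gcd = 13
Change: index 0, 13 -> 88
gcd of the OTHER numbers (without index 0): gcd([78, 78]) = 78
New gcd = gcd(g_others, new_val) = gcd(78, 88) = 2

Answer: 2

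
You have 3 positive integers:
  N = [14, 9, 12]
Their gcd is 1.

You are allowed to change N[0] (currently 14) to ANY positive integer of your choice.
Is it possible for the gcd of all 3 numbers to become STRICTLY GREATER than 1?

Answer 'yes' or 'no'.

Answer: yes

Derivation:
Current gcd = 1
gcd of all OTHER numbers (without N[0]=14): gcd([9, 12]) = 3
The new gcd after any change is gcd(3, new_value).
This can be at most 3.
Since 3 > old gcd 1, the gcd CAN increase (e.g., set N[0] = 3).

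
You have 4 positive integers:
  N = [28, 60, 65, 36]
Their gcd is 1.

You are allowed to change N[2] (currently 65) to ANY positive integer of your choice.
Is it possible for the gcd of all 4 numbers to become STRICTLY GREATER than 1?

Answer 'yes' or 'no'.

Current gcd = 1
gcd of all OTHER numbers (without N[2]=65): gcd([28, 60, 36]) = 4
The new gcd after any change is gcd(4, new_value).
This can be at most 4.
Since 4 > old gcd 1, the gcd CAN increase (e.g., set N[2] = 4).

Answer: yes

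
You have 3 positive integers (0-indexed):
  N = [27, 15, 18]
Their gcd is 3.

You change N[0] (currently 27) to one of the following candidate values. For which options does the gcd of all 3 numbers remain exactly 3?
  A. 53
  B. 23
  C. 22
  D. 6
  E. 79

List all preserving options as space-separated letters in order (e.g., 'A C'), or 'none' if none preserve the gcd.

Answer: D

Derivation:
Old gcd = 3; gcd of others (without N[0]) = 3
New gcd for candidate v: gcd(3, v). Preserves old gcd iff gcd(3, v) = 3.
  Option A: v=53, gcd(3,53)=1 -> changes
  Option B: v=23, gcd(3,23)=1 -> changes
  Option C: v=22, gcd(3,22)=1 -> changes
  Option D: v=6, gcd(3,6)=3 -> preserves
  Option E: v=79, gcd(3,79)=1 -> changes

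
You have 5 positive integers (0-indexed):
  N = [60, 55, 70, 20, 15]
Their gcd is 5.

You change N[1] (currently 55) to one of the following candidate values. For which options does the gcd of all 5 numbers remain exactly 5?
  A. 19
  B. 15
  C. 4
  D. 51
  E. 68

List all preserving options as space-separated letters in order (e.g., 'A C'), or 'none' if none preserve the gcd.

Old gcd = 5; gcd of others (without N[1]) = 5
New gcd for candidate v: gcd(5, v). Preserves old gcd iff gcd(5, v) = 5.
  Option A: v=19, gcd(5,19)=1 -> changes
  Option B: v=15, gcd(5,15)=5 -> preserves
  Option C: v=4, gcd(5,4)=1 -> changes
  Option D: v=51, gcd(5,51)=1 -> changes
  Option E: v=68, gcd(5,68)=1 -> changes

Answer: B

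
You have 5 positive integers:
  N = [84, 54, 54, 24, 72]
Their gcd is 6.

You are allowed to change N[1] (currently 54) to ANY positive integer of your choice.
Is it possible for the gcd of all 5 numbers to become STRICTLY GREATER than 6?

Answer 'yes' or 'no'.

Current gcd = 6
gcd of all OTHER numbers (without N[1]=54): gcd([84, 54, 24, 72]) = 6
The new gcd after any change is gcd(6, new_value).
This can be at most 6.
Since 6 = old gcd 6, the gcd can only stay the same or decrease.

Answer: no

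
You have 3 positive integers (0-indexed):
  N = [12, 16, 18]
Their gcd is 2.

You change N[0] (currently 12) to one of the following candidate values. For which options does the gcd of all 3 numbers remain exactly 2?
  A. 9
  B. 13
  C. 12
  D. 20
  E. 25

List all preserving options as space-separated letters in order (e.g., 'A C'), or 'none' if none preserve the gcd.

Answer: C D

Derivation:
Old gcd = 2; gcd of others (without N[0]) = 2
New gcd for candidate v: gcd(2, v). Preserves old gcd iff gcd(2, v) = 2.
  Option A: v=9, gcd(2,9)=1 -> changes
  Option B: v=13, gcd(2,13)=1 -> changes
  Option C: v=12, gcd(2,12)=2 -> preserves
  Option D: v=20, gcd(2,20)=2 -> preserves
  Option E: v=25, gcd(2,25)=1 -> changes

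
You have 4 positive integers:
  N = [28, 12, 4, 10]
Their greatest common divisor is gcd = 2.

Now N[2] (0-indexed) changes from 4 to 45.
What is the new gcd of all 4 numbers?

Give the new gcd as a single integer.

Numbers: [28, 12, 4, 10], gcd = 2
Change: index 2, 4 -> 45
gcd of the OTHER numbers (without index 2): gcd([28, 12, 10]) = 2
New gcd = gcd(g_others, new_val) = gcd(2, 45) = 1

Answer: 1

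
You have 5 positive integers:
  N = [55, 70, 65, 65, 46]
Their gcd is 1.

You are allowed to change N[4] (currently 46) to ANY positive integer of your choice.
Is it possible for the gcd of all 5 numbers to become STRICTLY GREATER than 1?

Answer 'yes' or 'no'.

Current gcd = 1
gcd of all OTHER numbers (without N[4]=46): gcd([55, 70, 65, 65]) = 5
The new gcd after any change is gcd(5, new_value).
This can be at most 5.
Since 5 > old gcd 1, the gcd CAN increase (e.g., set N[4] = 5).

Answer: yes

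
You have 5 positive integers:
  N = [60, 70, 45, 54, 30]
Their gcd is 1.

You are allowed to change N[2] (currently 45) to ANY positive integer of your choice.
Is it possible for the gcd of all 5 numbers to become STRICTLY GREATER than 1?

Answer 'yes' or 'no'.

Current gcd = 1
gcd of all OTHER numbers (without N[2]=45): gcd([60, 70, 54, 30]) = 2
The new gcd after any change is gcd(2, new_value).
This can be at most 2.
Since 2 > old gcd 1, the gcd CAN increase (e.g., set N[2] = 2).

Answer: yes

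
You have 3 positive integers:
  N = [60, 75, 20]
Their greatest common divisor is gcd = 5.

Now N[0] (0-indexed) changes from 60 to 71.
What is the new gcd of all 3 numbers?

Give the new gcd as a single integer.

Answer: 1

Derivation:
Numbers: [60, 75, 20], gcd = 5
Change: index 0, 60 -> 71
gcd of the OTHER numbers (without index 0): gcd([75, 20]) = 5
New gcd = gcd(g_others, new_val) = gcd(5, 71) = 1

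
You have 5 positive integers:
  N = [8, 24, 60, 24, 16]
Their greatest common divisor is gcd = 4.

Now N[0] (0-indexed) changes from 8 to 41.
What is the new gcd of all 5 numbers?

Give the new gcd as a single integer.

Answer: 1

Derivation:
Numbers: [8, 24, 60, 24, 16], gcd = 4
Change: index 0, 8 -> 41
gcd of the OTHER numbers (without index 0): gcd([24, 60, 24, 16]) = 4
New gcd = gcd(g_others, new_val) = gcd(4, 41) = 1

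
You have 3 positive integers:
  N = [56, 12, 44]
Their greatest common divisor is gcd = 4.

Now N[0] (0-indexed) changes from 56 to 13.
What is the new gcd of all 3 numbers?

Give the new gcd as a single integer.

Answer: 1

Derivation:
Numbers: [56, 12, 44], gcd = 4
Change: index 0, 56 -> 13
gcd of the OTHER numbers (without index 0): gcd([12, 44]) = 4
New gcd = gcd(g_others, new_val) = gcd(4, 13) = 1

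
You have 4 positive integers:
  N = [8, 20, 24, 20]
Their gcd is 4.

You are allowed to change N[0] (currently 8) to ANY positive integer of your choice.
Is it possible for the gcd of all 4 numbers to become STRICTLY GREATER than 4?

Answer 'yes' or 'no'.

Answer: no

Derivation:
Current gcd = 4
gcd of all OTHER numbers (without N[0]=8): gcd([20, 24, 20]) = 4
The new gcd after any change is gcd(4, new_value).
This can be at most 4.
Since 4 = old gcd 4, the gcd can only stay the same or decrease.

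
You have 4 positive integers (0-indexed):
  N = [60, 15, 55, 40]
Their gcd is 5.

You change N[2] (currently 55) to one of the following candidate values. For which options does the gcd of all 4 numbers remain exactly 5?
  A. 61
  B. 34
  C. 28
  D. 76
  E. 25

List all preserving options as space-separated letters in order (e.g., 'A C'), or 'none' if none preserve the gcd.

Answer: E

Derivation:
Old gcd = 5; gcd of others (without N[2]) = 5
New gcd for candidate v: gcd(5, v). Preserves old gcd iff gcd(5, v) = 5.
  Option A: v=61, gcd(5,61)=1 -> changes
  Option B: v=34, gcd(5,34)=1 -> changes
  Option C: v=28, gcd(5,28)=1 -> changes
  Option D: v=76, gcd(5,76)=1 -> changes
  Option E: v=25, gcd(5,25)=5 -> preserves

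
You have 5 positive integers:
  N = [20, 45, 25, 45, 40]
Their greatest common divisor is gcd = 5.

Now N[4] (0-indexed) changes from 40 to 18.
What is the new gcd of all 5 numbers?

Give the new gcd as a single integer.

Answer: 1

Derivation:
Numbers: [20, 45, 25, 45, 40], gcd = 5
Change: index 4, 40 -> 18
gcd of the OTHER numbers (without index 4): gcd([20, 45, 25, 45]) = 5
New gcd = gcd(g_others, new_val) = gcd(5, 18) = 1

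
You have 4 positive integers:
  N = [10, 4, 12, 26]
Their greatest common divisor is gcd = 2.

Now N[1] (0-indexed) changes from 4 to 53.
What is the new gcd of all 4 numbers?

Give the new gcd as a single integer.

Numbers: [10, 4, 12, 26], gcd = 2
Change: index 1, 4 -> 53
gcd of the OTHER numbers (without index 1): gcd([10, 12, 26]) = 2
New gcd = gcd(g_others, new_val) = gcd(2, 53) = 1

Answer: 1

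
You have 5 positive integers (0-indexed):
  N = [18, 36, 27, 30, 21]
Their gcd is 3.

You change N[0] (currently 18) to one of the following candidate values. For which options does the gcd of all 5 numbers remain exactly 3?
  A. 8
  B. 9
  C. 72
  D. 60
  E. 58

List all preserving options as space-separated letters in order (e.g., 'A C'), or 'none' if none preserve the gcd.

Old gcd = 3; gcd of others (without N[0]) = 3
New gcd for candidate v: gcd(3, v). Preserves old gcd iff gcd(3, v) = 3.
  Option A: v=8, gcd(3,8)=1 -> changes
  Option B: v=9, gcd(3,9)=3 -> preserves
  Option C: v=72, gcd(3,72)=3 -> preserves
  Option D: v=60, gcd(3,60)=3 -> preserves
  Option E: v=58, gcd(3,58)=1 -> changes

Answer: B C D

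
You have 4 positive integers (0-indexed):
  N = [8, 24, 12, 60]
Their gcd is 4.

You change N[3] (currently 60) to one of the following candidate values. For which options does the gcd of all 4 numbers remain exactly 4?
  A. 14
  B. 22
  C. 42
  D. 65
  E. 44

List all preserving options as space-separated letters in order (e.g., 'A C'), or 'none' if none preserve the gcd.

Answer: E

Derivation:
Old gcd = 4; gcd of others (without N[3]) = 4
New gcd for candidate v: gcd(4, v). Preserves old gcd iff gcd(4, v) = 4.
  Option A: v=14, gcd(4,14)=2 -> changes
  Option B: v=22, gcd(4,22)=2 -> changes
  Option C: v=42, gcd(4,42)=2 -> changes
  Option D: v=65, gcd(4,65)=1 -> changes
  Option E: v=44, gcd(4,44)=4 -> preserves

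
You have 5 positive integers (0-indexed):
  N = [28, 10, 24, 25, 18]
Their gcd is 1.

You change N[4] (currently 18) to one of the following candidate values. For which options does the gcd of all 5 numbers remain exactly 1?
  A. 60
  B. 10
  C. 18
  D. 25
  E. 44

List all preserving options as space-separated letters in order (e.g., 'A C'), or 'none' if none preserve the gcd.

Answer: A B C D E

Derivation:
Old gcd = 1; gcd of others (without N[4]) = 1
New gcd for candidate v: gcd(1, v). Preserves old gcd iff gcd(1, v) = 1.
  Option A: v=60, gcd(1,60)=1 -> preserves
  Option B: v=10, gcd(1,10)=1 -> preserves
  Option C: v=18, gcd(1,18)=1 -> preserves
  Option D: v=25, gcd(1,25)=1 -> preserves
  Option E: v=44, gcd(1,44)=1 -> preserves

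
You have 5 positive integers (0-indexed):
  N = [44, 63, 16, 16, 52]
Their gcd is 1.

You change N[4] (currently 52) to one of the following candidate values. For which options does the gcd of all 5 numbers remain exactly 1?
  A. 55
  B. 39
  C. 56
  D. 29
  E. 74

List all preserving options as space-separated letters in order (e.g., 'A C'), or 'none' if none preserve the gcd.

Answer: A B C D E

Derivation:
Old gcd = 1; gcd of others (without N[4]) = 1
New gcd for candidate v: gcd(1, v). Preserves old gcd iff gcd(1, v) = 1.
  Option A: v=55, gcd(1,55)=1 -> preserves
  Option B: v=39, gcd(1,39)=1 -> preserves
  Option C: v=56, gcd(1,56)=1 -> preserves
  Option D: v=29, gcd(1,29)=1 -> preserves
  Option E: v=74, gcd(1,74)=1 -> preserves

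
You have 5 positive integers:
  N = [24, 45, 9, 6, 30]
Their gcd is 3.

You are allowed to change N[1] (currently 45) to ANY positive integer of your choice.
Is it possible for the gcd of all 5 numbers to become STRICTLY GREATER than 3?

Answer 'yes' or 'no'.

Answer: no

Derivation:
Current gcd = 3
gcd of all OTHER numbers (without N[1]=45): gcd([24, 9, 6, 30]) = 3
The new gcd after any change is gcd(3, new_value).
This can be at most 3.
Since 3 = old gcd 3, the gcd can only stay the same or decrease.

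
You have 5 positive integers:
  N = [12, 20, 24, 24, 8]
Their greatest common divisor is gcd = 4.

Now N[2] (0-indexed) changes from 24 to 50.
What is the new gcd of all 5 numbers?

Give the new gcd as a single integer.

Numbers: [12, 20, 24, 24, 8], gcd = 4
Change: index 2, 24 -> 50
gcd of the OTHER numbers (without index 2): gcd([12, 20, 24, 8]) = 4
New gcd = gcd(g_others, new_val) = gcd(4, 50) = 2

Answer: 2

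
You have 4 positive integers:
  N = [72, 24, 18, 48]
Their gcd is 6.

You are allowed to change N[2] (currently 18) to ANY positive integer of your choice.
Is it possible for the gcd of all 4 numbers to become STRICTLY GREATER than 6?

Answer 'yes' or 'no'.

Answer: yes

Derivation:
Current gcd = 6
gcd of all OTHER numbers (without N[2]=18): gcd([72, 24, 48]) = 24
The new gcd after any change is gcd(24, new_value).
This can be at most 24.
Since 24 > old gcd 6, the gcd CAN increase (e.g., set N[2] = 24).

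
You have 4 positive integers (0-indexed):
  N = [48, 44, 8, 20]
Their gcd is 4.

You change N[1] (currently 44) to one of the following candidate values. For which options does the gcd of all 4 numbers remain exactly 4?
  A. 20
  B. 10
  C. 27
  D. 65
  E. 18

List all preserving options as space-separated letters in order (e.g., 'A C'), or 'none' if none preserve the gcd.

Old gcd = 4; gcd of others (without N[1]) = 4
New gcd for candidate v: gcd(4, v). Preserves old gcd iff gcd(4, v) = 4.
  Option A: v=20, gcd(4,20)=4 -> preserves
  Option B: v=10, gcd(4,10)=2 -> changes
  Option C: v=27, gcd(4,27)=1 -> changes
  Option D: v=65, gcd(4,65)=1 -> changes
  Option E: v=18, gcd(4,18)=2 -> changes

Answer: A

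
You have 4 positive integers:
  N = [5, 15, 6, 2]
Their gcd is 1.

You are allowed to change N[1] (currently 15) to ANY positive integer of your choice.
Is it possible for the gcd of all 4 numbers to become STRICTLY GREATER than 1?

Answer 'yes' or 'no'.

Current gcd = 1
gcd of all OTHER numbers (without N[1]=15): gcd([5, 6, 2]) = 1
The new gcd after any change is gcd(1, new_value).
This can be at most 1.
Since 1 = old gcd 1, the gcd can only stay the same or decrease.

Answer: no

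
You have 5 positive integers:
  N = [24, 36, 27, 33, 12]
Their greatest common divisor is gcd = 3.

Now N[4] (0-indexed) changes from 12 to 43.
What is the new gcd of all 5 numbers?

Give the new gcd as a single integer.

Answer: 1

Derivation:
Numbers: [24, 36, 27, 33, 12], gcd = 3
Change: index 4, 12 -> 43
gcd of the OTHER numbers (without index 4): gcd([24, 36, 27, 33]) = 3
New gcd = gcd(g_others, new_val) = gcd(3, 43) = 1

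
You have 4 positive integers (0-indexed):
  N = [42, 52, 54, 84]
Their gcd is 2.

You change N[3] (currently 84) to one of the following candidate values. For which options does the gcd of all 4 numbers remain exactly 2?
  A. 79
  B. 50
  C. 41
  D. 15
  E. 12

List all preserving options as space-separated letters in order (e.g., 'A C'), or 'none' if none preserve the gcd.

Answer: B E

Derivation:
Old gcd = 2; gcd of others (without N[3]) = 2
New gcd for candidate v: gcd(2, v). Preserves old gcd iff gcd(2, v) = 2.
  Option A: v=79, gcd(2,79)=1 -> changes
  Option B: v=50, gcd(2,50)=2 -> preserves
  Option C: v=41, gcd(2,41)=1 -> changes
  Option D: v=15, gcd(2,15)=1 -> changes
  Option E: v=12, gcd(2,12)=2 -> preserves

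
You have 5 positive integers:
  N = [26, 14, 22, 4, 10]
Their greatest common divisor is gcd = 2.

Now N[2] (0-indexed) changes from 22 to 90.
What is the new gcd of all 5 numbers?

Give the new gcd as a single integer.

Answer: 2

Derivation:
Numbers: [26, 14, 22, 4, 10], gcd = 2
Change: index 2, 22 -> 90
gcd of the OTHER numbers (without index 2): gcd([26, 14, 4, 10]) = 2
New gcd = gcd(g_others, new_val) = gcd(2, 90) = 2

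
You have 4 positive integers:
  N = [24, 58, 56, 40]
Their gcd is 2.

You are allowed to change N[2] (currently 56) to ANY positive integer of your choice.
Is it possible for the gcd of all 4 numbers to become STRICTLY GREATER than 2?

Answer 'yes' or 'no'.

Answer: no

Derivation:
Current gcd = 2
gcd of all OTHER numbers (without N[2]=56): gcd([24, 58, 40]) = 2
The new gcd after any change is gcd(2, new_value).
This can be at most 2.
Since 2 = old gcd 2, the gcd can only stay the same or decrease.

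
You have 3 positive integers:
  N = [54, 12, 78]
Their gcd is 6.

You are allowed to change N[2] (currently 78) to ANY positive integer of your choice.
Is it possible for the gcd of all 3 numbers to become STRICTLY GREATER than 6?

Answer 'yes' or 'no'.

Answer: no

Derivation:
Current gcd = 6
gcd of all OTHER numbers (without N[2]=78): gcd([54, 12]) = 6
The new gcd after any change is gcd(6, new_value).
This can be at most 6.
Since 6 = old gcd 6, the gcd can only stay the same or decrease.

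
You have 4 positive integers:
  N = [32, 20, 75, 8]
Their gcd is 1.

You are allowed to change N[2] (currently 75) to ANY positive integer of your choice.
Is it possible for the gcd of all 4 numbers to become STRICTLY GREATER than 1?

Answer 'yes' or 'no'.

Current gcd = 1
gcd of all OTHER numbers (without N[2]=75): gcd([32, 20, 8]) = 4
The new gcd after any change is gcd(4, new_value).
This can be at most 4.
Since 4 > old gcd 1, the gcd CAN increase (e.g., set N[2] = 4).

Answer: yes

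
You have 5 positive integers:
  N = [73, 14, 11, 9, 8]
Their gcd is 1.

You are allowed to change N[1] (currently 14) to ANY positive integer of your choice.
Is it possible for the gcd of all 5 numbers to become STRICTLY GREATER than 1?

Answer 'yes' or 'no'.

Answer: no

Derivation:
Current gcd = 1
gcd of all OTHER numbers (without N[1]=14): gcd([73, 11, 9, 8]) = 1
The new gcd after any change is gcd(1, new_value).
This can be at most 1.
Since 1 = old gcd 1, the gcd can only stay the same or decrease.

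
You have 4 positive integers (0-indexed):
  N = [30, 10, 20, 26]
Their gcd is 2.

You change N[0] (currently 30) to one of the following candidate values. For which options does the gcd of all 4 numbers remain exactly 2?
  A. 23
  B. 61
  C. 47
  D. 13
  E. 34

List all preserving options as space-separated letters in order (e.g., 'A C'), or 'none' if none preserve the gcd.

Old gcd = 2; gcd of others (without N[0]) = 2
New gcd for candidate v: gcd(2, v). Preserves old gcd iff gcd(2, v) = 2.
  Option A: v=23, gcd(2,23)=1 -> changes
  Option B: v=61, gcd(2,61)=1 -> changes
  Option C: v=47, gcd(2,47)=1 -> changes
  Option D: v=13, gcd(2,13)=1 -> changes
  Option E: v=34, gcd(2,34)=2 -> preserves

Answer: E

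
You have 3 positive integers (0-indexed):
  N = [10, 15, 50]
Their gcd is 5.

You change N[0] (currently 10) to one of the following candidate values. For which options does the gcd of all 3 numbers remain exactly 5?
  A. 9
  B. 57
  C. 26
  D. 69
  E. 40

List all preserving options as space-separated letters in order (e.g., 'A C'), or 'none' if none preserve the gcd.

Answer: E

Derivation:
Old gcd = 5; gcd of others (without N[0]) = 5
New gcd for candidate v: gcd(5, v). Preserves old gcd iff gcd(5, v) = 5.
  Option A: v=9, gcd(5,9)=1 -> changes
  Option B: v=57, gcd(5,57)=1 -> changes
  Option C: v=26, gcd(5,26)=1 -> changes
  Option D: v=69, gcd(5,69)=1 -> changes
  Option E: v=40, gcd(5,40)=5 -> preserves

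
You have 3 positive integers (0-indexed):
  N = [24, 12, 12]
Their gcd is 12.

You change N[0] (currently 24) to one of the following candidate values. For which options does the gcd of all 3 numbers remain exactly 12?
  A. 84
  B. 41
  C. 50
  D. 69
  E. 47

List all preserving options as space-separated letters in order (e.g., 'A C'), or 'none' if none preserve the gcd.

Old gcd = 12; gcd of others (without N[0]) = 12
New gcd for candidate v: gcd(12, v). Preserves old gcd iff gcd(12, v) = 12.
  Option A: v=84, gcd(12,84)=12 -> preserves
  Option B: v=41, gcd(12,41)=1 -> changes
  Option C: v=50, gcd(12,50)=2 -> changes
  Option D: v=69, gcd(12,69)=3 -> changes
  Option E: v=47, gcd(12,47)=1 -> changes

Answer: A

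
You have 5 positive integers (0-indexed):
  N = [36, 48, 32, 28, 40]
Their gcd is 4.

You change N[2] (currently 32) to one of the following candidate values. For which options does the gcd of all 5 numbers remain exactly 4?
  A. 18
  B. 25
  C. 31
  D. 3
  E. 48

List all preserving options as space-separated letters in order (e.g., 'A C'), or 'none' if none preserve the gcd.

Old gcd = 4; gcd of others (without N[2]) = 4
New gcd for candidate v: gcd(4, v). Preserves old gcd iff gcd(4, v) = 4.
  Option A: v=18, gcd(4,18)=2 -> changes
  Option B: v=25, gcd(4,25)=1 -> changes
  Option C: v=31, gcd(4,31)=1 -> changes
  Option D: v=3, gcd(4,3)=1 -> changes
  Option E: v=48, gcd(4,48)=4 -> preserves

Answer: E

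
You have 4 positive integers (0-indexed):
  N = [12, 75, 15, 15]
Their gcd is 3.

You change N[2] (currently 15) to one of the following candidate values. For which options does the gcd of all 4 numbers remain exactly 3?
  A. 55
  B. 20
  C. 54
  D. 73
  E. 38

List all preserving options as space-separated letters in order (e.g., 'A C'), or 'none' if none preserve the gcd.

Answer: C

Derivation:
Old gcd = 3; gcd of others (without N[2]) = 3
New gcd for candidate v: gcd(3, v). Preserves old gcd iff gcd(3, v) = 3.
  Option A: v=55, gcd(3,55)=1 -> changes
  Option B: v=20, gcd(3,20)=1 -> changes
  Option C: v=54, gcd(3,54)=3 -> preserves
  Option D: v=73, gcd(3,73)=1 -> changes
  Option E: v=38, gcd(3,38)=1 -> changes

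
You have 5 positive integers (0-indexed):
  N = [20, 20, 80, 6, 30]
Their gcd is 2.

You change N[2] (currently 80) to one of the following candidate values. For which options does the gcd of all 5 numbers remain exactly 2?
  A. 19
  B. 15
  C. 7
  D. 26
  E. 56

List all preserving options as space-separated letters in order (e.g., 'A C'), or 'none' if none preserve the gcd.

Old gcd = 2; gcd of others (without N[2]) = 2
New gcd for candidate v: gcd(2, v). Preserves old gcd iff gcd(2, v) = 2.
  Option A: v=19, gcd(2,19)=1 -> changes
  Option B: v=15, gcd(2,15)=1 -> changes
  Option C: v=7, gcd(2,7)=1 -> changes
  Option D: v=26, gcd(2,26)=2 -> preserves
  Option E: v=56, gcd(2,56)=2 -> preserves

Answer: D E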